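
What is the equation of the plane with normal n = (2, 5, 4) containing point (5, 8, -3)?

The plane through P with normal n = (a, b, c) satisfies n·(r - P) = 0,
i.e. ax + by + cz = a·x₀ + b·y₀ + c·z₀.
d = 2·5 + 5·8 + 4·(-3)
  = 10 + 40 - 12
  = 38
Equation: 2x + 5y + 4z = 38

2x + 5y + 4z = 38


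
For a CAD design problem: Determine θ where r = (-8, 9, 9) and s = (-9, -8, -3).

r·s = (-8)·(-9) + 9·(-8) + 9·(-3) = 72 - 72 - 27 = -27
|r| = √((-8)² + 9² + 9²) = √226 ≈ 15.03
|s| = √((-9)² + (-8)² + (-3)²) = √154 ≈ 12.41
cos θ = (r·s)/(|r||s|) = -27/(15.03·12.41) ≈ -0.1447
θ = arccos(-0.1447) ≈ 98.32°

98.32°


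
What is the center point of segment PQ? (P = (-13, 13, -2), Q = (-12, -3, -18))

M = ((x₁+x₂)/2, (y₁+y₂)/2, (z₁+z₂)/2)
  = ((-13 - 12)/2, (13 - 3)/2, (-2 - 18)/2)
  = (-25/2, 10/2, -20/2)
  = (-12.5, 5, -10)

(-12.5, 5, -10)


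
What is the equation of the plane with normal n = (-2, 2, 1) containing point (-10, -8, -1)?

The plane through P with normal n = (a, b, c) satisfies n·(r - P) = 0,
i.e. ax + by + cz = a·x₀ + b·y₀ + c·z₀.
d = (-2)·(-10) + 2·(-8) + 1·(-1)
  = 20 - 16 - 1
  = 3
Equation: -2x + 2y + z = 3

-2x + 2y + z = 3


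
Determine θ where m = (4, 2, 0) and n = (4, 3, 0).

m·n = 4·4 + 2·3 + 0·0 = 16 + 6 + 0 = 22
|m| = √(4² + 2² + 0²) = √20 ≈ 4.472
|n| = √(4² + 3² + 0²) = √25 ≈ 5
cos θ = (m·n)/(|m||n|) = 22/(4.472·5) ≈ 0.9839
θ = arccos(0.9839) ≈ 10.3°

10.3°


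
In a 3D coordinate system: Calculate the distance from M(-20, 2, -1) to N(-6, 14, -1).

d = √[(x₂-x₁)² + (y₂-y₁)² + (z₂-z₁)²]
  = √[14² + 12² + 0²]
  = √[196 + 144 + 0]
  = √340
  ≈ 18.44

18.44


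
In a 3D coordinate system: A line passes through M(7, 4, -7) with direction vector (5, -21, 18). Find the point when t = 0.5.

P(t) = M + t·d
  = (7 + 5·0.5, 4 + (-21)·0.5, -7 + 18·0.5)
  = (7 + 2.5, 4 - 10.5, -7 + 9)
  = (9.5, -6.5, 2)

(9.5, -6.5, 2)


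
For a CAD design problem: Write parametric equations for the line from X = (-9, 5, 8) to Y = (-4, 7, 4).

Direction vector d = Y - X = (-4 + 9, 7 - 5, 4 - 8) = (5, 2, -4)
Parametric form r = X + t·d:
x = -9 + 5t, y = 5 + 2t, z = 8 - 4t

x = -9 + 5t, y = 5 + 2t, z = 8 - 4t


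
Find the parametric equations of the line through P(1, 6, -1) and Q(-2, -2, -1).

Direction vector d = Q - P = (-2 - 1, -2 - 6, -1 + 1) = (-3, -8, 0)
Parametric form r = P + t·d:
x = 1 - 3t, y = 6 - 8t, z = -1

x = 1 - 3t, y = 6 - 8t, z = -1


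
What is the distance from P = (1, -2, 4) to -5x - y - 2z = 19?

distance = |a·x₀ + b·y₀ + c·z₀ - d| / √(a² + b² + c²)
  = |(-5)·1 + (-1)·(-2) + (-2)·4 - 19| / √((-5)² + (-1)² + (-2)²)
  = |-5 + 2 - 8 - 19| / √(25 + 1 + 4)
  = |-30| / √30
  = 30 / 5.477
  ≈ 5.477

5.477


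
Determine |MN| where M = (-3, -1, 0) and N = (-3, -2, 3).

d = √[(x₂-x₁)² + (y₂-y₁)² + (z₂-z₁)²]
  = √[0² + (-1)² + 3²]
  = √[0 + 1 + 9]
  = √10
  ≈ 3.162

3.162


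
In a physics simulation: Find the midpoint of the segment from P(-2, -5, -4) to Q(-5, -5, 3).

M = ((x₁+x₂)/2, (y₁+y₂)/2, (z₁+z₂)/2)
  = ((-2 - 5)/2, (-5 - 5)/2, (-4 + 3)/2)
  = (-7/2, -10/2, -1/2)
  = (-3.5, -5, -0.5)

(-3.5, -5, -0.5)


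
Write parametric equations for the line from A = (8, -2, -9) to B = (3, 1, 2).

Direction vector d = B - A = (3 - 8, 1 + 2, 2 + 9) = (-5, 3, 11)
Parametric form r = A + t·d:
x = 8 - 5t, y = -2 + 3t, z = -9 + 11t

x = 8 - 5t, y = -2 + 3t, z = -9 + 11t


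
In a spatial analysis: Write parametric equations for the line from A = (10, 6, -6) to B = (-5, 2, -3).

Direction vector d = B - A = (-5 - 10, 2 - 6, -3 + 6) = (-15, -4, 3)
Parametric form r = A + t·d:
x = 10 - 15t, y = 6 - 4t, z = -6 + 3t

x = 10 - 15t, y = 6 - 4t, z = -6 + 3t


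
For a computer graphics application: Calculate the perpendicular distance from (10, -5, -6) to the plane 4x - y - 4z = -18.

distance = |a·x₀ + b·y₀ + c·z₀ - d| / √(a² + b² + c²)
  = |4·10 + (-1)·(-5) + (-4)·(-6) - (-18)| / √(4² + (-1)² + (-4)²)
  = |40 + 5 + 24 + 18| / √(16 + 1 + 16)
  = |87| / √33
  = 87 / 5.745
  ≈ 15.14

15.14


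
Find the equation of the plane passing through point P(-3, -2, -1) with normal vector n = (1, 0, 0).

The plane through P with normal n = (a, b, c) satisfies n·(r - P) = 0,
i.e. ax + by + cz = a·x₀ + b·y₀ + c·z₀.
d = 1·(-3) + 0·(-2) + 0·(-1)
  = -3 + 0 + 0
  = -3
Equation: x = -3

x = -3


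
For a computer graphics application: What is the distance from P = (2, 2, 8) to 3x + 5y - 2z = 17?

distance = |a·x₀ + b·y₀ + c·z₀ - d| / √(a² + b² + c²)
  = |3·2 + 5·2 + (-2)·8 - 17| / √(3² + 5² + (-2)²)
  = |6 + 10 - 16 - 17| / √(9 + 25 + 4)
  = |-17| / √38
  = 17 / 6.164
  ≈ 2.758

2.758


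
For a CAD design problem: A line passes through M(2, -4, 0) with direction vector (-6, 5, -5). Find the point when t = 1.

P(t) = M + t·d
  = (2 + (-6)·1, -4 + 5·1, 0 + (-5)·1)
  = (2 - 6, -4 + 5, 0 - 5)
  = (-4, 1, -5)

(-4, 1, -5)


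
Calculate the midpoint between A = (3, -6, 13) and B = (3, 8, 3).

M = ((x₁+x₂)/2, (y₁+y₂)/2, (z₁+z₂)/2)
  = ((3 + 3)/2, (-6 + 8)/2, (13 + 3)/2)
  = (6/2, 2/2, 16/2)
  = (3, 1, 8)

(3, 1, 8)


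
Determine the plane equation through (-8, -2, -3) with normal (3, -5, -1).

The plane through P with normal n = (a, b, c) satisfies n·(r - P) = 0,
i.e. ax + by + cz = a·x₀ + b·y₀ + c·z₀.
d = 3·(-8) + (-5)·(-2) + (-1)·(-3)
  = -24 + 10 + 3
  = -11
Equation: 3x - 5y - z = -11

3x - 5y - z = -11


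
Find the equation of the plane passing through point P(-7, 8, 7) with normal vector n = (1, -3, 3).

The plane through P with normal n = (a, b, c) satisfies n·(r - P) = 0,
i.e. ax + by + cz = a·x₀ + b·y₀ + c·z₀.
d = 1·(-7) + (-3)·8 + 3·7
  = -7 - 24 + 21
  = -10
Equation: x - 3y + 3z = -10

x - 3y + 3z = -10


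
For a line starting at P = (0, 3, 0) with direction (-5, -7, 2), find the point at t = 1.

P(t) = P + t·d
  = (0 + (-5)·1, 3 + (-7)·1, 0 + 2·1)
  = (0 - 5, 3 - 7, 0 + 2)
  = (-5, -4, 2)

(-5, -4, 2)


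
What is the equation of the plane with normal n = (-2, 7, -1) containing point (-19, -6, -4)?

The plane through P with normal n = (a, b, c) satisfies n·(r - P) = 0,
i.e. ax + by + cz = a·x₀ + b·y₀ + c·z₀.
d = (-2)·(-19) + 7·(-6) + (-1)·(-4)
  = 38 - 42 + 4
  = 0
Equation: -2x + 7y - z = 0

-2x + 7y - z = 0


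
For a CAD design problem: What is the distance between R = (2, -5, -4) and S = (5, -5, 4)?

d = √[(x₂-x₁)² + (y₂-y₁)² + (z₂-z₁)²]
  = √[3² + 0² + 8²]
  = √[9 + 0 + 64]
  = √73
  ≈ 8.544

8.544


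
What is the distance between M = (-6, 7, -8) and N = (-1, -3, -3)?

d = √[(x₂-x₁)² + (y₂-y₁)² + (z₂-z₁)²]
  = √[5² + (-10)² + 5²]
  = √[25 + 100 + 25]
  = √150
  ≈ 12.25

12.25


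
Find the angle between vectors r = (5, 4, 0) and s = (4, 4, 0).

r·s = 5·4 + 4·4 + 0·0 = 20 + 16 + 0 = 36
|r| = √(5² + 4² + 0²) = √41 ≈ 6.403
|s| = √(4² + 4² + 0²) = √32 ≈ 5.657
cos θ = (r·s)/(|r||s|) = 36/(6.403·5.657) ≈ 0.9939
θ = arccos(0.9939) ≈ 6.34°

6.34°


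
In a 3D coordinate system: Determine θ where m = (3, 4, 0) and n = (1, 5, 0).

m·n = 3·1 + 4·5 + 0·0 = 3 + 20 + 0 = 23
|m| = √(3² + 4² + 0²) = √25 ≈ 5
|n| = √(1² + 5² + 0²) = √26 ≈ 5.099
cos θ = (m·n)/(|m||n|) = 23/(5·5.099) ≈ 0.9021
θ = arccos(0.9021) ≈ 25.56°

25.56°


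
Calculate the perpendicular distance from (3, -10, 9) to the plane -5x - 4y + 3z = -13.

distance = |a·x₀ + b·y₀ + c·z₀ - d| / √(a² + b² + c²)
  = |(-5)·3 + (-4)·(-10) + 3·9 - (-13)| / √((-5)² + (-4)² + 3²)
  = |-15 + 40 + 27 + 13| / √(25 + 16 + 9)
  = |65| / √50
  = 65 / 7.071
  ≈ 9.192

9.192


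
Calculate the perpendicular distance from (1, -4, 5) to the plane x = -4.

distance = |a·x₀ + b·y₀ + c·z₀ - d| / √(a² + b² + c²)
  = |1·1 + 0·(-4) + 0·5 - (-4)| / √(1² + 0² + 0²)
  = |1 + 0 + 0 + 4| / √(1 + 0 + 0)
  = |5| / √1
  = 5 / 1
  ≈ 5

5


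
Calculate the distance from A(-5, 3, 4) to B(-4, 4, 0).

d = √[(x₂-x₁)² + (y₂-y₁)² + (z₂-z₁)²]
  = √[1² + 1² + (-4)²]
  = √[1 + 1 + 16]
  = √18
  ≈ 4.243

4.243


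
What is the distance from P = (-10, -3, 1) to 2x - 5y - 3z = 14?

distance = |a·x₀ + b·y₀ + c·z₀ - d| / √(a² + b² + c²)
  = |2·(-10) + (-5)·(-3) + (-3)·1 - 14| / √(2² + (-5)² + (-3)²)
  = |-20 + 15 - 3 - 14| / √(4 + 25 + 9)
  = |-22| / √38
  = 22 / 6.164
  ≈ 3.569

3.569


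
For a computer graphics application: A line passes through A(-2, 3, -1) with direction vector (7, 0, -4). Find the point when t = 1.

P(t) = A + t·d
  = (-2 + 7·1, 3 + 0·1, -1 + (-4)·1)
  = (-2 + 7, 3 + 0, -1 - 4)
  = (5, 3, -5)

(5, 3, -5)


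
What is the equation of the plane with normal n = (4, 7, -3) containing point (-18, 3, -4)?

The plane through P with normal n = (a, b, c) satisfies n·(r - P) = 0,
i.e. ax + by + cz = a·x₀ + b·y₀ + c·z₀.
d = 4·(-18) + 7·3 + (-3)·(-4)
  = -72 + 21 + 12
  = -39
Equation: 4x + 7y - 3z = -39

4x + 7y - 3z = -39


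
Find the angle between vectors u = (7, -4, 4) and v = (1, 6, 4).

u·v = 7·1 + (-4)·6 + 4·4 = 7 - 24 + 16 = -1
|u| = √(7² + (-4)² + 4²) = √81 ≈ 9
|v| = √(1² + 6² + 4²) = √53 ≈ 7.28
cos θ = (u·v)/(|u||v|) = -1/(9·7.28) ≈ -0.01526
θ = arccos(-0.01526) ≈ 90.87°

90.87°


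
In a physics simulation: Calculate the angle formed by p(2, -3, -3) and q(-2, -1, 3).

p·q = 2·(-2) + (-3)·(-1) + (-3)·3 = -4 + 3 - 9 = -10
|p| = √(2² + (-3)² + (-3)²) = √22 ≈ 4.69
|q| = √((-2)² + (-1)² + 3²) = √14 ≈ 3.742
cos θ = (p·q)/(|p||q|) = -10/(4.69·3.742) ≈ -0.5698
θ = arccos(-0.5698) ≈ 124.7°

124.7°


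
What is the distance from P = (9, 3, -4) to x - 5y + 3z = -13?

distance = |a·x₀ + b·y₀ + c·z₀ - d| / √(a² + b² + c²)
  = |1·9 + (-5)·3 + 3·(-4) - (-13)| / √(1² + (-5)² + 3²)
  = |9 - 15 - 12 + 13| / √(1 + 25 + 9)
  = |-5| / √35
  = 5 / 5.916
  ≈ 0.8452

0.8452


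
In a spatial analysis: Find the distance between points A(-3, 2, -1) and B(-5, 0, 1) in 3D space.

d = √[(x₂-x₁)² + (y₂-y₁)² + (z₂-z₁)²]
  = √[(-2)² + (-2)² + 2²]
  = √[4 + 4 + 4]
  = √12
  ≈ 3.464

3.464


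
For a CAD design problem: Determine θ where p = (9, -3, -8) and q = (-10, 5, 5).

p·q = 9·(-10) + (-3)·5 + (-8)·5 = -90 - 15 - 40 = -145
|p| = √(9² + (-3)² + (-8)²) = √154 ≈ 12.41
|q| = √((-10)² + 5² + 5²) = √150 ≈ 12.25
cos θ = (p·q)/(|p||q|) = -145/(12.41·12.25) ≈ -0.954
θ = arccos(-0.954) ≈ 162.6°

162.6°


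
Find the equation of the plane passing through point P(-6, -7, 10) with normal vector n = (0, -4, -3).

The plane through P with normal n = (a, b, c) satisfies n·(r - P) = 0,
i.e. ax + by + cz = a·x₀ + b·y₀ + c·z₀.
d = 0·(-6) + (-4)·(-7) + (-3)·10
  = 0 + 28 - 30
  = -2
Equation: -4y - 3z = -2

-4y - 3z = -2


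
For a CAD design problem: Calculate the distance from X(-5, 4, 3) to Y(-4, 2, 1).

d = √[(x₂-x₁)² + (y₂-y₁)² + (z₂-z₁)²]
  = √[1² + (-2)² + (-2)²]
  = √[1 + 4 + 4]
  = √9
  ≈ 3

3


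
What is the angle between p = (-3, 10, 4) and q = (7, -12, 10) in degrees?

p·q = (-3)·7 + 10·(-12) + 4·10 = -21 - 120 + 40 = -101
|p| = √((-3)² + 10² + 4²) = √125 ≈ 11.18
|q| = √(7² + (-12)² + 10²) = √293 ≈ 17.12
cos θ = (p·q)/(|p||q|) = -101/(11.18·17.12) ≈ -0.5278
θ = arccos(-0.5278) ≈ 121.9°

121.9°


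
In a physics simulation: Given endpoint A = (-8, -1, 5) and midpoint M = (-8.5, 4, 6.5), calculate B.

B = 2M - A
  = (2·(-8.5) - (-8), 2·4 - (-1), 2·6.5 - 5)
  = (-17 + 8, 8 + 1, 13 - 5)
  = (-9, 9, 8)

(-9, 9, 8)


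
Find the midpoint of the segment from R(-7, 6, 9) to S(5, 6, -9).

M = ((x₁+x₂)/2, (y₁+y₂)/2, (z₁+z₂)/2)
  = ((-7 + 5)/2, (6 + 6)/2, (9 - 9)/2)
  = (-2/2, 12/2, 0/2)
  = (-1, 6, 0)

(-1, 6, 0)


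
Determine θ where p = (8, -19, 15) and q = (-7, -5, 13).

p·q = 8·(-7) + (-19)·(-5) + 15·13 = -56 + 95 + 195 = 234
|p| = √(8² + (-19)² + 15²) = √650 ≈ 25.5
|q| = √((-7)² + (-5)² + 13²) = √243 ≈ 15.59
cos θ = (p·q)/(|p||q|) = 234/(25.5·15.59) ≈ 0.5888
θ = arccos(0.5888) ≈ 53.93°

53.93°


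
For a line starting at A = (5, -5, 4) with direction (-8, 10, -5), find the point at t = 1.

P(t) = A + t·d
  = (5 + (-8)·1, -5 + 10·1, 4 + (-5)·1)
  = (5 - 8, -5 + 10, 4 - 5)
  = (-3, 5, -1)

(-3, 5, -1)


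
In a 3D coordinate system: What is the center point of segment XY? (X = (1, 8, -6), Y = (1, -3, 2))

M = ((x₁+x₂)/2, (y₁+y₂)/2, (z₁+z₂)/2)
  = ((1 + 1)/2, (8 - 3)/2, (-6 + 2)/2)
  = (2/2, 5/2, -4/2)
  = (1, 2.5, -2)

(1, 2.5, -2)


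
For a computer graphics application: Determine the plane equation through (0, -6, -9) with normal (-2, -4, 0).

The plane through P with normal n = (a, b, c) satisfies n·(r - P) = 0,
i.e. ax + by + cz = a·x₀ + b·y₀ + c·z₀.
d = (-2)·0 + (-4)·(-6) + 0·(-9)
  = 0 + 24 + 0
  = 24
Equation: -2x - 4y = 24

-2x - 4y = 24


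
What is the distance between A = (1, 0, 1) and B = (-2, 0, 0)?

d = √[(x₂-x₁)² + (y₂-y₁)² + (z₂-z₁)²]
  = √[(-3)² + 0² + (-1)²]
  = √[9 + 0 + 1]
  = √10
  ≈ 3.162

3.162


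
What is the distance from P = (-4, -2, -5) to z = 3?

distance = |a·x₀ + b·y₀ + c·z₀ - d| / √(a² + b² + c²)
  = |0·(-4) + 0·(-2) + 1·(-5) - 3| / √(0² + 0² + 1²)
  = |0 + 0 - 5 - 3| / √(0 + 0 + 1)
  = |-8| / √1
  = 8 / 1
  ≈ 8

8


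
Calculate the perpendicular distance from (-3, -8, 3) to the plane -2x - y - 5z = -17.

distance = |a·x₀ + b·y₀ + c·z₀ - d| / √(a² + b² + c²)
  = |(-2)·(-3) + (-1)·(-8) + (-5)·3 - (-17)| / √((-2)² + (-1)² + (-5)²)
  = |6 + 8 - 15 + 17| / √(4 + 1 + 25)
  = |16| / √30
  = 16 / 5.477
  ≈ 2.921

2.921


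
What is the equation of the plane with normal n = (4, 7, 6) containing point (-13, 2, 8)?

The plane through P with normal n = (a, b, c) satisfies n·(r - P) = 0,
i.e. ax + by + cz = a·x₀ + b·y₀ + c·z₀.
d = 4·(-13) + 7·2 + 6·8
  = -52 + 14 + 48
  = 10
Equation: 4x + 7y + 6z = 10

4x + 7y + 6z = 10


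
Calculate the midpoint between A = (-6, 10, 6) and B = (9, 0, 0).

M = ((x₁+x₂)/2, (y₁+y₂)/2, (z₁+z₂)/2)
  = ((-6 + 9)/2, (10 + 0)/2, (6 + 0)/2)
  = (3/2, 10/2, 6/2)
  = (1.5, 5, 3)

(1.5, 5, 3)


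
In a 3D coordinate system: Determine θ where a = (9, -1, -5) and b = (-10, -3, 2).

a·b = 9·(-10) + (-1)·(-3) + (-5)·2 = -90 + 3 - 10 = -97
|a| = √(9² + (-1)² + (-5)²) = √107 ≈ 10.34
|b| = √((-10)² + (-3)² + 2²) = √113 ≈ 10.63
cos θ = (a·b)/(|a||b|) = -97/(10.34·10.63) ≈ -0.8821
θ = arccos(-0.8821) ≈ 151.9°

151.9°


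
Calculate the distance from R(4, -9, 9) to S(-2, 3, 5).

d = √[(x₂-x₁)² + (y₂-y₁)² + (z₂-z₁)²]
  = √[(-6)² + 12² + (-4)²]
  = √[36 + 144 + 16]
  = √196
  ≈ 14

14


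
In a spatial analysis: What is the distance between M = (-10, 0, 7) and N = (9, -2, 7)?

d = √[(x₂-x₁)² + (y₂-y₁)² + (z₂-z₁)²]
  = √[19² + (-2)² + 0²]
  = √[361 + 4 + 0]
  = √365
  ≈ 19.1

19.1


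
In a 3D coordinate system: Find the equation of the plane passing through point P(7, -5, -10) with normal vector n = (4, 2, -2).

The plane through P with normal n = (a, b, c) satisfies n·(r - P) = 0,
i.e. ax + by + cz = a·x₀ + b·y₀ + c·z₀.
d = 4·7 + 2·(-5) + (-2)·(-10)
  = 28 - 10 + 20
  = 38
Equation: 4x + 2y - 2z = 38

4x + 2y - 2z = 38


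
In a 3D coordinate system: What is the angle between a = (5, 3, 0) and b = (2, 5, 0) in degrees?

a·b = 5·2 + 3·5 + 0·0 = 10 + 15 + 0 = 25
|a| = √(5² + 3² + 0²) = √34 ≈ 5.831
|b| = √(2² + 5² + 0²) = √29 ≈ 5.385
cos θ = (a·b)/(|a||b|) = 25/(5.831·5.385) ≈ 0.7962
θ = arccos(0.7962) ≈ 37.23°

37.23°


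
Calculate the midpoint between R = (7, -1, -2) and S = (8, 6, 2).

M = ((x₁+x₂)/2, (y₁+y₂)/2, (z₁+z₂)/2)
  = ((7 + 8)/2, (-1 + 6)/2, (-2 + 2)/2)
  = (15/2, 5/2, 0/2)
  = (7.5, 2.5, 0)

(7.5, 2.5, 0)


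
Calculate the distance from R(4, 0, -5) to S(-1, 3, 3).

d = √[(x₂-x₁)² + (y₂-y₁)² + (z₂-z₁)²]
  = √[(-5)² + 3² + 8²]
  = √[25 + 9 + 64]
  = √98
  ≈ 9.899

9.899


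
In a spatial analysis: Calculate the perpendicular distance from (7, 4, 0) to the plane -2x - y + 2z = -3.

distance = |a·x₀ + b·y₀ + c·z₀ - d| / √(a² + b² + c²)
  = |(-2)·7 + (-1)·4 + 2·0 - (-3)| / √((-2)² + (-1)² + 2²)
  = |-14 - 4 + 0 + 3| / √(4 + 1 + 4)
  = |-15| / √9
  = 15 / 3
  ≈ 5

5


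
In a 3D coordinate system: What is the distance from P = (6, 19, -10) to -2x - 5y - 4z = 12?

distance = |a·x₀ + b·y₀ + c·z₀ - d| / √(a² + b² + c²)
  = |(-2)·6 + (-5)·19 + (-4)·(-10) - 12| / √((-2)² + (-5)² + (-4)²)
  = |-12 - 95 + 40 - 12| / √(4 + 25 + 16)
  = |-79| / √45
  = 79 / 6.708
  ≈ 11.78

11.78


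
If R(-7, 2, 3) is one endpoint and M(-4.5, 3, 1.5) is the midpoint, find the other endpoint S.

S = 2M - R
  = (2·(-4.5) - (-7), 2·3 - 2, 2·1.5 - 3)
  = (-9 + 7, 6 - 2, 3 - 3)
  = (-2, 4, 0)

(-2, 4, 0)


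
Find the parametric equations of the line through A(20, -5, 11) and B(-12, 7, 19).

Direction vector d = B - A = (-12 - 20, 7 + 5, 19 - 11) = (-32, 12, 8)
Parametric form r = A + t·d:
x = 20 - 32t, y = -5 + 12t, z = 11 + 8t

x = 20 - 32t, y = -5 + 12t, z = 11 + 8t


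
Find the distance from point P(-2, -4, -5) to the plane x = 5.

distance = |a·x₀ + b·y₀ + c·z₀ - d| / √(a² + b² + c²)
  = |1·(-2) + 0·(-4) + 0·(-5) - 5| / √(1² + 0² + 0²)
  = |-2 + 0 + 0 - 5| / √(1 + 0 + 0)
  = |-7| / √1
  = 7 / 1
  ≈ 7

7


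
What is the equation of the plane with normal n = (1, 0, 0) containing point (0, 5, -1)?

The plane through P with normal n = (a, b, c) satisfies n·(r - P) = 0,
i.e. ax + by + cz = a·x₀ + b·y₀ + c·z₀.
d = 1·0 + 0·5 + 0·(-1)
  = 0 + 0 + 0
  = 0
Equation: x = 0

x = 0


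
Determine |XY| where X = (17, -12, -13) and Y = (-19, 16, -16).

d = √[(x₂-x₁)² + (y₂-y₁)² + (z₂-z₁)²]
  = √[(-36)² + 28² + (-3)²]
  = √[1296 + 784 + 9]
  = √2089
  ≈ 45.71

45.71


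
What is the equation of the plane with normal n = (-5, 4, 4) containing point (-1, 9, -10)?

The plane through P with normal n = (a, b, c) satisfies n·(r - P) = 0,
i.e. ax + by + cz = a·x₀ + b·y₀ + c·z₀.
d = (-5)·(-1) + 4·9 + 4·(-10)
  = 5 + 36 - 40
  = 1
Equation: -5x + 4y + 4z = 1

-5x + 4y + 4z = 1


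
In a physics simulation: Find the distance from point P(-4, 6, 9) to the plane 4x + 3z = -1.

distance = |a·x₀ + b·y₀ + c·z₀ - d| / √(a² + b² + c²)
  = |4·(-4) + 0·6 + 3·9 - (-1)| / √(4² + 0² + 3²)
  = |-16 + 0 + 27 + 1| / √(16 + 0 + 9)
  = |12| / √25
  = 12 / 5
  ≈ 2.4

2.4


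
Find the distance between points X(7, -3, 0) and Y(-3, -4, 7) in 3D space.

d = √[(x₂-x₁)² + (y₂-y₁)² + (z₂-z₁)²]
  = √[(-10)² + (-1)² + 7²]
  = √[100 + 1 + 49]
  = √150
  ≈ 12.25

12.25


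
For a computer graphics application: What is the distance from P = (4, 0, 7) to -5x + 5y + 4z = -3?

distance = |a·x₀ + b·y₀ + c·z₀ - d| / √(a² + b² + c²)
  = |(-5)·4 + 5·0 + 4·7 - (-3)| / √((-5)² + 5² + 4²)
  = |-20 + 0 + 28 + 3| / √(25 + 25 + 16)
  = |11| / √66
  = 11 / 8.124
  ≈ 1.354

1.354


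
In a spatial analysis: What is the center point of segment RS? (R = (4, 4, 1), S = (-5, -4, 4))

M = ((x₁+x₂)/2, (y₁+y₂)/2, (z₁+z₂)/2)
  = ((4 - 5)/2, (4 - 4)/2, (1 + 4)/2)
  = (-1/2, 0/2, 5/2)
  = (-0.5, 0, 2.5)

(-0.5, 0, 2.5)


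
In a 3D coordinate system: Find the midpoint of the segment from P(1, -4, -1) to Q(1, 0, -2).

M = ((x₁+x₂)/2, (y₁+y₂)/2, (z₁+z₂)/2)
  = ((1 + 1)/2, (-4 + 0)/2, (-1 - 2)/2)
  = (2/2, -4/2, -3/2)
  = (1, -2, -1.5)

(1, -2, -1.5)


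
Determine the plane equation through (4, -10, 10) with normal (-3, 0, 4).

The plane through P with normal n = (a, b, c) satisfies n·(r - P) = 0,
i.e. ax + by + cz = a·x₀ + b·y₀ + c·z₀.
d = (-3)·4 + 0·(-10) + 4·10
  = -12 + 0 + 40
  = 28
Equation: -3x + 4z = 28

-3x + 4z = 28


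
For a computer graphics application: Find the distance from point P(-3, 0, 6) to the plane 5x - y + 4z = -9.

distance = |a·x₀ + b·y₀ + c·z₀ - d| / √(a² + b² + c²)
  = |5·(-3) + (-1)·0 + 4·6 - (-9)| / √(5² + (-1)² + 4²)
  = |-15 + 0 + 24 + 9| / √(25 + 1 + 16)
  = |18| / √42
  = 18 / 6.481
  ≈ 2.777

2.777


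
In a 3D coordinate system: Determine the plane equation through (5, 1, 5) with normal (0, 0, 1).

The plane through P with normal n = (a, b, c) satisfies n·(r - P) = 0,
i.e. ax + by + cz = a·x₀ + b·y₀ + c·z₀.
d = 0·5 + 0·1 + 1·5
  = 0 + 0 + 5
  = 5
Equation: z = 5

z = 5


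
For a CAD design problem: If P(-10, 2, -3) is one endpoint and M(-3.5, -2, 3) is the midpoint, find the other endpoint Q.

Q = 2M - P
  = (2·(-3.5) - (-10), 2·(-2) - 2, 2·3 - (-3))
  = (-7 + 10, -4 - 2, 6 + 3)
  = (3, -6, 9)

(3, -6, 9)


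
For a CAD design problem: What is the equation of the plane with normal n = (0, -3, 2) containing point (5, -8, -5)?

The plane through P with normal n = (a, b, c) satisfies n·(r - P) = 0,
i.e. ax + by + cz = a·x₀ + b·y₀ + c·z₀.
d = 0·5 + (-3)·(-8) + 2·(-5)
  = 0 + 24 - 10
  = 14
Equation: -3y + 2z = 14

-3y + 2z = 14


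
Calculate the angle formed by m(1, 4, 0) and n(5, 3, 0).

m·n = 1·5 + 4·3 + 0·0 = 5 + 12 + 0 = 17
|m| = √(1² + 4² + 0²) = √17 ≈ 4.123
|n| = √(5² + 3² + 0²) = √34 ≈ 5.831
cos θ = (m·n)/(|m||n|) = 17/(4.123·5.831) ≈ 0.7071
θ = arccos(0.7071) ≈ 45°

45°


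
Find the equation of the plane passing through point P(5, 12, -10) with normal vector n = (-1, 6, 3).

The plane through P with normal n = (a, b, c) satisfies n·(r - P) = 0,
i.e. ax + by + cz = a·x₀ + b·y₀ + c·z₀.
d = (-1)·5 + 6·12 + 3·(-10)
  = -5 + 72 - 30
  = 37
Equation: -x + 6y + 3z = 37

-x + 6y + 3z = 37


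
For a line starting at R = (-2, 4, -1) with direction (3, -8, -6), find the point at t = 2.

P(t) = R + t·d
  = (-2 + 3·2, 4 + (-8)·2, -1 + (-6)·2)
  = (-2 + 6, 4 - 16, -1 - 12)
  = (4, -12, -13)

(4, -12, -13)


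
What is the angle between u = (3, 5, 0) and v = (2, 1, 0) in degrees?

u·v = 3·2 + 5·1 + 0·0 = 6 + 5 + 0 = 11
|u| = √(3² + 5² + 0²) = √34 ≈ 5.831
|v| = √(2² + 1² + 0²) = √5 ≈ 2.236
cos θ = (u·v)/(|u||v|) = 11/(5.831·2.236) ≈ 0.8437
θ = arccos(0.8437) ≈ 32.47°

32.47°


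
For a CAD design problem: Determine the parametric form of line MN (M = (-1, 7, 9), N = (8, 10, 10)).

Direction vector d = N - M = (8 + 1, 10 - 7, 10 - 9) = (9, 3, 1)
Parametric form r = M + t·d:
x = -1 + 9t, y = 7 + 3t, z = 9 + t

x = -1 + 9t, y = 7 + 3t, z = 9 + t


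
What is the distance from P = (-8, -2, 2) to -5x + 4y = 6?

distance = |a·x₀ + b·y₀ + c·z₀ - d| / √(a² + b² + c²)
  = |(-5)·(-8) + 4·(-2) + 0·2 - 6| / √((-5)² + 4² + 0²)
  = |40 - 8 + 0 - 6| / √(25 + 16 + 0)
  = |26| / √41
  = 26 / 6.403
  ≈ 4.061

4.061


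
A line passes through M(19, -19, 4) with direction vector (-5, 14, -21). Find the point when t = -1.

P(t) = M + t·d
  = (19 + (-5)·(-1), -19 + 14·(-1), 4 + (-21)·(-1))
  = (19 + 5, -19 - 14, 4 + 21)
  = (24, -33, 25)

(24, -33, 25)


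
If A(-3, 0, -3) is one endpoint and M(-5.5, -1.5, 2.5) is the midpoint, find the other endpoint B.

B = 2M - A
  = (2·(-5.5) - (-3), 2·(-1.5) - 0, 2·2.5 - (-3))
  = (-11 + 3, -3 + 0, 5 + 3)
  = (-8, -3, 8)

(-8, -3, 8)


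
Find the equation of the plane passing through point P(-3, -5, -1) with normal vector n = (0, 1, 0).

The plane through P with normal n = (a, b, c) satisfies n·(r - P) = 0,
i.e. ax + by + cz = a·x₀ + b·y₀ + c·z₀.
d = 0·(-3) + 1·(-5) + 0·(-1)
  = 0 - 5 + 0
  = -5
Equation: y = -5

y = -5


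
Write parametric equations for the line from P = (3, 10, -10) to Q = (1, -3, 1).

Direction vector d = Q - P = (1 - 3, -3 - 10, 1 + 10) = (-2, -13, 11)
Parametric form r = P + t·d:
x = 3 - 2t, y = 10 - 13t, z = -10 + 11t

x = 3 - 2t, y = 10 - 13t, z = -10 + 11t


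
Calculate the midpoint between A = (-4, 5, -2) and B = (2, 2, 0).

M = ((x₁+x₂)/2, (y₁+y₂)/2, (z₁+z₂)/2)
  = ((-4 + 2)/2, (5 + 2)/2, (-2 + 0)/2)
  = (-2/2, 7/2, -2/2)
  = (-1, 3.5, -1)

(-1, 3.5, -1)


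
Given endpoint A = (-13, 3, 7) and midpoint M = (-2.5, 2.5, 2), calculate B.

B = 2M - A
  = (2·(-2.5) - (-13), 2·2.5 - 3, 2·2 - 7)
  = (-5 + 13, 5 - 3, 4 - 7)
  = (8, 2, -3)

(8, 2, -3)


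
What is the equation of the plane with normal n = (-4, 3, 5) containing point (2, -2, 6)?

The plane through P with normal n = (a, b, c) satisfies n·(r - P) = 0,
i.e. ax + by + cz = a·x₀ + b·y₀ + c·z₀.
d = (-4)·2 + 3·(-2) + 5·6
  = -8 - 6 + 30
  = 16
Equation: -4x + 3y + 5z = 16

-4x + 3y + 5z = 16


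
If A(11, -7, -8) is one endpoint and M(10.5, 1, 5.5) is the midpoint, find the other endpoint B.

B = 2M - A
  = (2·10.5 - 11, 2·1 - (-7), 2·5.5 - (-8))
  = (21 - 11, 2 + 7, 11 + 8)
  = (10, 9, 19)

(10, 9, 19)


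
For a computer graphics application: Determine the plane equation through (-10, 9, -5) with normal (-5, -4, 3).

The plane through P with normal n = (a, b, c) satisfies n·(r - P) = 0,
i.e. ax + by + cz = a·x₀ + b·y₀ + c·z₀.
d = (-5)·(-10) + (-4)·9 + 3·(-5)
  = 50 - 36 - 15
  = -1
Equation: -5x - 4y + 3z = -1

-5x - 4y + 3z = -1


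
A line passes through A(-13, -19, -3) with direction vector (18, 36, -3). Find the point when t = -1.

P(t) = A + t·d
  = (-13 + 18·(-1), -19 + 36·(-1), -3 + (-3)·(-1))
  = (-13 - 18, -19 - 36, -3 + 3)
  = (-31, -55, 0)

(-31, -55, 0)


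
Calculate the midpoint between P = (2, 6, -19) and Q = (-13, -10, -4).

M = ((x₁+x₂)/2, (y₁+y₂)/2, (z₁+z₂)/2)
  = ((2 - 13)/2, (6 - 10)/2, (-19 - 4)/2)
  = (-11/2, -4/2, -23/2)
  = (-5.5, -2, -11.5)

(-5.5, -2, -11.5)


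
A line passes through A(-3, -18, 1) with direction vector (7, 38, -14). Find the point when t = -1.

P(t) = A + t·d
  = (-3 + 7·(-1), -18 + 38·(-1), 1 + (-14)·(-1))
  = (-3 - 7, -18 - 38, 1 + 14)
  = (-10, -56, 15)

(-10, -56, 15)


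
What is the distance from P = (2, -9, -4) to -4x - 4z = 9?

distance = |a·x₀ + b·y₀ + c·z₀ - d| / √(a² + b² + c²)
  = |(-4)·2 + 0·(-9) + (-4)·(-4) - 9| / √((-4)² + 0² + (-4)²)
  = |-8 + 0 + 16 - 9| / √(16 + 0 + 16)
  = |-1| / √32
  = 1 / 5.657
  ≈ 0.1768

0.1768


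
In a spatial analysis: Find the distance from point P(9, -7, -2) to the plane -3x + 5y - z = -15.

distance = |a·x₀ + b·y₀ + c·z₀ - d| / √(a² + b² + c²)
  = |(-3)·9 + 5·(-7) + (-1)·(-2) - (-15)| / √((-3)² + 5² + (-1)²)
  = |-27 - 35 + 2 + 15| / √(9 + 25 + 1)
  = |-45| / √35
  = 45 / 5.916
  ≈ 7.606

7.606


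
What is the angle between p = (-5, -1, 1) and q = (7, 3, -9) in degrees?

p·q = (-5)·7 + (-1)·3 + 1·(-9) = -35 - 3 - 9 = -47
|p| = √((-5)² + (-1)² + 1²) = √27 ≈ 5.196
|q| = √(7² + 3² + (-9)²) = √139 ≈ 11.79
cos θ = (p·q)/(|p||q|) = -47/(5.196·11.79) ≈ -0.7672
θ = arccos(-0.7672) ≈ 140.1°

140.1°


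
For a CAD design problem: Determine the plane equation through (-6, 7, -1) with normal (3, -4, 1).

The plane through P with normal n = (a, b, c) satisfies n·(r - P) = 0,
i.e. ax + by + cz = a·x₀ + b·y₀ + c·z₀.
d = 3·(-6) + (-4)·7 + 1·(-1)
  = -18 - 28 - 1
  = -47
Equation: 3x - 4y + z = -47

3x - 4y + z = -47


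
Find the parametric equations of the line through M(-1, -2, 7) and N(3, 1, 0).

Direction vector d = N - M = (3 + 1, 1 + 2, 0 - 7) = (4, 3, -7)
Parametric form r = M + t·d:
x = -1 + 4t, y = -2 + 3t, z = 7 - 7t

x = -1 + 4t, y = -2 + 3t, z = 7 - 7t


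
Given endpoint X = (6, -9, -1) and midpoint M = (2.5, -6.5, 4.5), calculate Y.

Y = 2M - X
  = (2·2.5 - 6, 2·(-6.5) - (-9), 2·4.5 - (-1))
  = (5 - 6, -13 + 9, 9 + 1)
  = (-1, -4, 10)

(-1, -4, 10)


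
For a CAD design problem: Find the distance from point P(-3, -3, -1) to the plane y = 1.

distance = |a·x₀ + b·y₀ + c·z₀ - d| / √(a² + b² + c²)
  = |0·(-3) + 1·(-3) + 0·(-1) - 1| / √(0² + 1² + 0²)
  = |0 - 3 + 0 - 1| / √(0 + 1 + 0)
  = |-4| / √1
  = 4 / 1
  ≈ 4

4


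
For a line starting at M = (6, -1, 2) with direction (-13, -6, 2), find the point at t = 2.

P(t) = M + t·d
  = (6 + (-13)·2, -1 + (-6)·2, 2 + 2·2)
  = (6 - 26, -1 - 12, 2 + 4)
  = (-20, -13, 6)

(-20, -13, 6)


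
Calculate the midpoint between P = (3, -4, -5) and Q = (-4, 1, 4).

M = ((x₁+x₂)/2, (y₁+y₂)/2, (z₁+z₂)/2)
  = ((3 - 4)/2, (-4 + 1)/2, (-5 + 4)/2)
  = (-1/2, -3/2, -1/2)
  = (-0.5, -1.5, -0.5)

(-0.5, -1.5, -0.5)


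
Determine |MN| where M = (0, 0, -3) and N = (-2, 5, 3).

d = √[(x₂-x₁)² + (y₂-y₁)² + (z₂-z₁)²]
  = √[(-2)² + 5² + 6²]
  = √[4 + 25 + 36]
  = √65
  ≈ 8.062

8.062


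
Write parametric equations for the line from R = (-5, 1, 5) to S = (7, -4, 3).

Direction vector d = S - R = (7 + 5, -4 - 1, 3 - 5) = (12, -5, -2)
Parametric form r = R + t·d:
x = -5 + 12t, y = 1 - 5t, z = 5 - 2t

x = -5 + 12t, y = 1 - 5t, z = 5 - 2t


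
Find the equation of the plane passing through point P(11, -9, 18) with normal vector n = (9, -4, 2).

The plane through P with normal n = (a, b, c) satisfies n·(r - P) = 0,
i.e. ax + by + cz = a·x₀ + b·y₀ + c·z₀.
d = 9·11 + (-4)·(-9) + 2·18
  = 99 + 36 + 36
  = 171
Equation: 9x - 4y + 2z = 171

9x - 4y + 2z = 171


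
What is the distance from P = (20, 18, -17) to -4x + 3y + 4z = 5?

distance = |a·x₀ + b·y₀ + c·z₀ - d| / √(a² + b² + c²)
  = |(-4)·20 + 3·18 + 4·(-17) - 5| / √((-4)² + 3² + 4²)
  = |-80 + 54 - 68 - 5| / √(16 + 9 + 16)
  = |-99| / √41
  = 99 / 6.403
  ≈ 15.46

15.46


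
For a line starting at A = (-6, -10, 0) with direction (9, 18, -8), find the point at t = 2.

P(t) = A + t·d
  = (-6 + 9·2, -10 + 18·2, 0 + (-8)·2)
  = (-6 + 18, -10 + 36, 0 - 16)
  = (12, 26, -16)

(12, 26, -16)


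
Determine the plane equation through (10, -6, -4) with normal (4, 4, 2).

The plane through P with normal n = (a, b, c) satisfies n·(r - P) = 0,
i.e. ax + by + cz = a·x₀ + b·y₀ + c·z₀.
d = 4·10 + 4·(-6) + 2·(-4)
  = 40 - 24 - 8
  = 8
Equation: 4x + 4y + 2z = 8

4x + 4y + 2z = 8


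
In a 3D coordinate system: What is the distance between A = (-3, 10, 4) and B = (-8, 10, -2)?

d = √[(x₂-x₁)² + (y₂-y₁)² + (z₂-z₁)²]
  = √[(-5)² + 0² + (-6)²]
  = √[25 + 0 + 36]
  = √61
  ≈ 7.81

7.81


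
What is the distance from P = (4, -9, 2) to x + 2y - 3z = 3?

distance = |a·x₀ + b·y₀ + c·z₀ - d| / √(a² + b² + c²)
  = |1·4 + 2·(-9) + (-3)·2 - 3| / √(1² + 2² + (-3)²)
  = |4 - 18 - 6 - 3| / √(1 + 4 + 9)
  = |-23| / √14
  = 23 / 3.742
  ≈ 6.147

6.147


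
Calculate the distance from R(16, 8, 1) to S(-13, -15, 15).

d = √[(x₂-x₁)² + (y₂-y₁)² + (z₂-z₁)²]
  = √[(-29)² + (-23)² + 14²]
  = √[841 + 529 + 196]
  = √1566
  ≈ 39.57

39.57


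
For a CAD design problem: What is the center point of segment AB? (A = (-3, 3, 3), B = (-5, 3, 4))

M = ((x₁+x₂)/2, (y₁+y₂)/2, (z₁+z₂)/2)
  = ((-3 - 5)/2, (3 + 3)/2, (3 + 4)/2)
  = (-8/2, 6/2, 7/2)
  = (-4, 3, 3.5)

(-4, 3, 3.5)


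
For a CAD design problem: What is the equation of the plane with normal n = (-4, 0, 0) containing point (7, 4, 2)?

The plane through P with normal n = (a, b, c) satisfies n·(r - P) = 0,
i.e. ax + by + cz = a·x₀ + b·y₀ + c·z₀.
d = (-4)·7 + 0·4 + 0·2
  = -28 + 0 + 0
  = -28
Equation: -4x = -28

-4x = -28


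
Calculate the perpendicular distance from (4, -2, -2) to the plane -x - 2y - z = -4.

distance = |a·x₀ + b·y₀ + c·z₀ - d| / √(a² + b² + c²)
  = |(-1)·4 + (-2)·(-2) + (-1)·(-2) - (-4)| / √((-1)² + (-2)² + (-1)²)
  = |-4 + 4 + 2 + 4| / √(1 + 4 + 1)
  = |6| / √6
  = 6 / 2.449
  ≈ 2.449

2.449


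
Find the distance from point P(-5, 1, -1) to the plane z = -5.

distance = |a·x₀ + b·y₀ + c·z₀ - d| / √(a² + b² + c²)
  = |0·(-5) + 0·1 + 1·(-1) - (-5)| / √(0² + 0² + 1²)
  = |0 + 0 - 1 + 5| / √(0 + 0 + 1)
  = |4| / √1
  = 4 / 1
  ≈ 4

4


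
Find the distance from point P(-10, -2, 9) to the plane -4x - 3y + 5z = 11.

distance = |a·x₀ + b·y₀ + c·z₀ - d| / √(a² + b² + c²)
  = |(-4)·(-10) + (-3)·(-2) + 5·9 - 11| / √((-4)² + (-3)² + 5²)
  = |40 + 6 + 45 - 11| / √(16 + 9 + 25)
  = |80| / √50
  = 80 / 7.071
  ≈ 11.31

11.31


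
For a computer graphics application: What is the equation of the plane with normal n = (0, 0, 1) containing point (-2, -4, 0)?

The plane through P with normal n = (a, b, c) satisfies n·(r - P) = 0,
i.e. ax + by + cz = a·x₀ + b·y₀ + c·z₀.
d = 0·(-2) + 0·(-4) + 1·0
  = 0 + 0 + 0
  = 0
Equation: z = 0

z = 0


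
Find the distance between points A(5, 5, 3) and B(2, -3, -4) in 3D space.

d = √[(x₂-x₁)² + (y₂-y₁)² + (z₂-z₁)²]
  = √[(-3)² + (-8)² + (-7)²]
  = √[9 + 64 + 49]
  = √122
  ≈ 11.05

11.05


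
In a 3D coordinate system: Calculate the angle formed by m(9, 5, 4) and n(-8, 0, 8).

m·n = 9·(-8) + 5·0 + 4·8 = -72 + 0 + 32 = -40
|m| = √(9² + 5² + 4²) = √122 ≈ 11.05
|n| = √((-8)² + 0² + 8²) = √128 ≈ 11.31
cos θ = (m·n)/(|m||n|) = -40/(11.05·11.31) ≈ -0.3201
θ = arccos(-0.3201) ≈ 108.7°

108.7°


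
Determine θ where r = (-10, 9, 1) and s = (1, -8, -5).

r·s = (-10)·1 + 9·(-8) + 1·(-5) = -10 - 72 - 5 = -87
|r| = √((-10)² + 9² + 1²) = √182 ≈ 13.49
|s| = √(1² + (-8)² + (-5)²) = √90 ≈ 9.487
cos θ = (r·s)/(|r||s|) = -87/(13.49·9.487) ≈ -0.6798
θ = arccos(-0.6798) ≈ 132.8°

132.8°


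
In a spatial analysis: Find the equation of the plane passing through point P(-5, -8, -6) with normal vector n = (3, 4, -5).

The plane through P with normal n = (a, b, c) satisfies n·(r - P) = 0,
i.e. ax + by + cz = a·x₀ + b·y₀ + c·z₀.
d = 3·(-5) + 4·(-8) + (-5)·(-6)
  = -15 - 32 + 30
  = -17
Equation: 3x + 4y - 5z = -17

3x + 4y - 5z = -17


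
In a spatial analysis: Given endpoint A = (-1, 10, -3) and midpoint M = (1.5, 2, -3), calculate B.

B = 2M - A
  = (2·1.5 - (-1), 2·2 - 10, 2·(-3) - (-3))
  = (3 + 1, 4 - 10, -6 + 3)
  = (4, -6, -3)

(4, -6, -3)


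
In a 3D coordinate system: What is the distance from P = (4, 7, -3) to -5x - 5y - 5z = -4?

distance = |a·x₀ + b·y₀ + c·z₀ - d| / √(a² + b² + c²)
  = |(-5)·4 + (-5)·7 + (-5)·(-3) - (-4)| / √((-5)² + (-5)² + (-5)²)
  = |-20 - 35 + 15 + 4| / √(25 + 25 + 25)
  = |-36| / √75
  = 36 / 8.66
  ≈ 4.157

4.157


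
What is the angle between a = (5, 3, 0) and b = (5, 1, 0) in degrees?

a·b = 5·5 + 3·1 + 0·0 = 25 + 3 + 0 = 28
|a| = √(5² + 3² + 0²) = √34 ≈ 5.831
|b| = √(5² + 1² + 0²) = √26 ≈ 5.099
cos θ = (a·b)/(|a||b|) = 28/(5.831·5.099) ≈ 0.9417
θ = arccos(0.9417) ≈ 19.65°

19.65°


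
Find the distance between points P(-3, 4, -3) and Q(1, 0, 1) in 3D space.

d = √[(x₂-x₁)² + (y₂-y₁)² + (z₂-z₁)²]
  = √[4² + (-4)² + 4²]
  = √[16 + 16 + 16]
  = √48
  ≈ 6.928

6.928


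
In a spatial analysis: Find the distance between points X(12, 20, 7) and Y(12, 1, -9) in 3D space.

d = √[(x₂-x₁)² + (y₂-y₁)² + (z₂-z₁)²]
  = √[0² + (-19)² + (-16)²]
  = √[0 + 361 + 256]
  = √617
  ≈ 24.84

24.84


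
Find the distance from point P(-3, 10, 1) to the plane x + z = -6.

distance = |a·x₀ + b·y₀ + c·z₀ - d| / √(a² + b² + c²)
  = |1·(-3) + 0·10 + 1·1 - (-6)| / √(1² + 0² + 1²)
  = |-3 + 0 + 1 + 6| / √(1 + 0 + 1)
  = |4| / √2
  = 4 / 1.414
  ≈ 2.828

2.828


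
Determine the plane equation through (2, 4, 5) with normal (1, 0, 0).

The plane through P with normal n = (a, b, c) satisfies n·(r - P) = 0,
i.e. ax + by + cz = a·x₀ + b·y₀ + c·z₀.
d = 1·2 + 0·4 + 0·5
  = 2 + 0 + 0
  = 2
Equation: x = 2

x = 2


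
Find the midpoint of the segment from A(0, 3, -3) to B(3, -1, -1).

M = ((x₁+x₂)/2, (y₁+y₂)/2, (z₁+z₂)/2)
  = ((0 + 3)/2, (3 - 1)/2, (-3 - 1)/2)
  = (3/2, 2/2, -4/2)
  = (1.5, 1, -2)

(1.5, 1, -2)


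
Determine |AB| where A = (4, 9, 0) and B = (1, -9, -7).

d = √[(x₂-x₁)² + (y₂-y₁)² + (z₂-z₁)²]
  = √[(-3)² + (-18)² + (-7)²]
  = √[9 + 324 + 49]
  = √382
  ≈ 19.54

19.54


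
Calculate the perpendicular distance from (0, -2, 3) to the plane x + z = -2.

distance = |a·x₀ + b·y₀ + c·z₀ - d| / √(a² + b² + c²)
  = |1·0 + 0·(-2) + 1·3 - (-2)| / √(1² + 0² + 1²)
  = |0 + 0 + 3 + 2| / √(1 + 0 + 1)
  = |5| / √2
  = 5 / 1.414
  ≈ 3.536

3.536


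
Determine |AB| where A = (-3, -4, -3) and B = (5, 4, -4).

d = √[(x₂-x₁)² + (y₂-y₁)² + (z₂-z₁)²]
  = √[8² + 8² + (-1)²]
  = √[64 + 64 + 1]
  = √129
  ≈ 11.36

11.36


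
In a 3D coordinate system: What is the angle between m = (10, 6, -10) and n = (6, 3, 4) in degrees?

m·n = 10·6 + 6·3 + (-10)·4 = 60 + 18 - 40 = 38
|m| = √(10² + 6² + (-10)²) = √236 ≈ 15.36
|n| = √(6² + 3² + 4²) = √61 ≈ 7.81
cos θ = (m·n)/(|m||n|) = 38/(15.36·7.81) ≈ 0.3167
θ = arccos(0.3167) ≈ 71.54°

71.54°


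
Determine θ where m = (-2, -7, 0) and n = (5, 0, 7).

m·n = (-2)·5 + (-7)·0 + 0·7 = -10 + 0 + 0 = -10
|m| = √((-2)² + (-7)² + 0²) = √53 ≈ 7.28
|n| = √(5² + 0² + 7²) = √74 ≈ 8.602
cos θ = (m·n)/(|m||n|) = -10/(7.28·8.602) ≈ -0.1597
θ = arccos(-0.1597) ≈ 99.19°

99.19°


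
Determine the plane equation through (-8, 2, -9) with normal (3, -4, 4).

The plane through P with normal n = (a, b, c) satisfies n·(r - P) = 0,
i.e. ax + by + cz = a·x₀ + b·y₀ + c·z₀.
d = 3·(-8) + (-4)·2 + 4·(-9)
  = -24 - 8 - 36
  = -68
Equation: 3x - 4y + 4z = -68

3x - 4y + 4z = -68


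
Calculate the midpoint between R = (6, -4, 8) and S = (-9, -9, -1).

M = ((x₁+x₂)/2, (y₁+y₂)/2, (z₁+z₂)/2)
  = ((6 - 9)/2, (-4 - 9)/2, (8 - 1)/2)
  = (-3/2, -13/2, 7/2)
  = (-1.5, -6.5, 3.5)

(-1.5, -6.5, 3.5)


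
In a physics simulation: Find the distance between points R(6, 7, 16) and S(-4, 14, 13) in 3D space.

d = √[(x₂-x₁)² + (y₂-y₁)² + (z₂-z₁)²]
  = √[(-10)² + 7² + (-3)²]
  = √[100 + 49 + 9]
  = √158
  ≈ 12.57

12.57


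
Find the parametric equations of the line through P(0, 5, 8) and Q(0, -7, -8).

Direction vector d = Q - P = (0 + 0, -7 - 5, -8 - 8) = (0, -12, -16)
Parametric form r = P + t·d:
x = 0, y = 5 - 12t, z = 8 - 16t

x = 0, y = 5 - 12t, z = 8 - 16t


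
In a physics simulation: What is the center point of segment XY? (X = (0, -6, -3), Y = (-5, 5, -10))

M = ((x₁+x₂)/2, (y₁+y₂)/2, (z₁+z₂)/2)
  = ((0 - 5)/2, (-6 + 5)/2, (-3 - 10)/2)
  = (-5/2, -1/2, -13/2)
  = (-2.5, -0.5, -6.5)

(-2.5, -0.5, -6.5)


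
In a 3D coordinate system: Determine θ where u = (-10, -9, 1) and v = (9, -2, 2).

u·v = (-10)·9 + (-9)·(-2) + 1·2 = -90 + 18 + 2 = -70
|u| = √((-10)² + (-9)² + 1²) = √182 ≈ 13.49
|v| = √(9² + (-2)² + 2²) = √89 ≈ 9.434
cos θ = (u·v)/(|u||v|) = -70/(13.49·9.434) ≈ -0.55
θ = arccos(-0.55) ≈ 123.4°

123.4°
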